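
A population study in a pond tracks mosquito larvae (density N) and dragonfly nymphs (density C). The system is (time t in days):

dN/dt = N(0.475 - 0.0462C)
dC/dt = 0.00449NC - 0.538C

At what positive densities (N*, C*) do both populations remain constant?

Set dC/dt = 0 with C > 0: 0.00449N - 0.538 = 0, so N* = 0.538/0.00449 = 120.
Set dN/dt = 0 with N > 0: 0.475 - 0.0462C = 0, so C* = 0.475/0.0462 = 10.3.

N* ≈ 120, C* ≈ 10.3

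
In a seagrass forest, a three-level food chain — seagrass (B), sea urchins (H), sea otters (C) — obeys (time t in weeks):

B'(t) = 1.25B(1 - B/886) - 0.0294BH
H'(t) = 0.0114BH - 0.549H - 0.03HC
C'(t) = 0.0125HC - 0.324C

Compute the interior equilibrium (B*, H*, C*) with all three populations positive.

B* ≈ 346, H* ≈ 25.9, C* ≈ 113

From dC/dt = 0: 0.0125H* = 0.324, so H* = 25.9.
From dB/dt = 0: 1.25(1 - B*/886) = 0.0294·25.9, giving B* = 886·(1 - 0.61) = 346.
From dH/dt = 0: 0.0114·346 - 0.549 = 0.03C*, so C* = 3.39/0.03 = 113.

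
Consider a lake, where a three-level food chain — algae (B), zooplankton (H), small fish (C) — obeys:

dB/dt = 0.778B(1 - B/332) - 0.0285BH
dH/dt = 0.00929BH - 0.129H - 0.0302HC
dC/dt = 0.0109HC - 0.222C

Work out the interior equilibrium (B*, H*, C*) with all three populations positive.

From dC/dt = 0: 0.0109H* = 0.222, so H* = 20.4.
From dB/dt = 0: 0.778(1 - B*/332) = 0.0285·20.4, giving B* = 332·(1 - 0.746) = 84.3.
From dH/dt = 0: 0.00929·84.3 - 0.129 = 0.0302C*, so C* = 0.654/0.0302 = 21.7.

B* ≈ 84.3, H* ≈ 20.4, C* ≈ 21.7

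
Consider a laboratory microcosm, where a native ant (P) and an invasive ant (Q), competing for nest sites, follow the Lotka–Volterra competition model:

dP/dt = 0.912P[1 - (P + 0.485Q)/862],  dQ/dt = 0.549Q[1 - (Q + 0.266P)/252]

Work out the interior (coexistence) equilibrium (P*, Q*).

P* ≈ 849, Q* ≈ 26.1

Setting both brackets to zero gives the nullclines P + 0.485Q = 862 and 0.266P + Q = 252.
Substituting Q = 252 - 0.266P into the first: P(1 - 0.485·0.266) = 862 - 0.485·252.
So P* = 740/0.871 = 849, and then Q* = 252 - 0.266·849 = 26.1.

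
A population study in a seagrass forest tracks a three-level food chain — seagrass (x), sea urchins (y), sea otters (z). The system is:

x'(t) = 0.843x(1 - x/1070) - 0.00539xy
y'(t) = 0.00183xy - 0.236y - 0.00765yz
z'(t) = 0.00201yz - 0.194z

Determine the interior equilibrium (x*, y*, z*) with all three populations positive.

x* ≈ 410, y* ≈ 96.5, z* ≈ 67.2

From dz/dt = 0: 0.00201y* = 0.194, so y* = 96.5.
From dx/dt = 0: 0.843(1 - x*/1070) = 0.00539·96.5, giving x* = 1070·(1 - 0.617) = 410.
From dy/dt = 0: 0.00183·410 - 0.236 = 0.00765z*, so z* = 0.514/0.00765 = 67.2.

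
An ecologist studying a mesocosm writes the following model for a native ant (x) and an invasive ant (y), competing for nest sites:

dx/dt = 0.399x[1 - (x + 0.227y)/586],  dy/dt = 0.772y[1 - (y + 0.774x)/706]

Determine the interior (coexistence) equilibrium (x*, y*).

Setting both brackets to zero gives the nullclines x + 0.227y = 586 and 0.774x + y = 706.
Substituting y = 706 - 0.774x into the first: x(1 - 0.227·0.774) = 586 - 0.227·706.
So x* = 426/0.824 = 516, and then y* = 706 - 0.774·516 = 306.

x* ≈ 516, y* ≈ 306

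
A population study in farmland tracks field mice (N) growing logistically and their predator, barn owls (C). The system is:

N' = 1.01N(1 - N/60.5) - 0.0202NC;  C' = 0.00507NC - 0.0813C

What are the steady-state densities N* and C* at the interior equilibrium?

N* ≈ 16, C* ≈ 36.7

From dC/dt = 0 with C > 0: 0.00507N* = 0.0813, so N* = 16.
Substitute into dN/dt = 0: 1.01(1 - 16/60.5) = 0.0202C*.
The bracket is 0.735, giving C* = 0.742/0.0202 = 36.7.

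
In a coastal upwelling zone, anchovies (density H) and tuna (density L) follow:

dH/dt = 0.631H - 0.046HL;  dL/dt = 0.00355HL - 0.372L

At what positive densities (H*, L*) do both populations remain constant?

Set dL/dt = 0 with L > 0: 0.00355H - 0.372 = 0, so H* = 0.372/0.00355 = 105.
Set dH/dt = 0 with H > 0: 0.631 - 0.046L = 0, so L* = 0.631/0.046 = 13.7.

H* ≈ 105, L* ≈ 13.7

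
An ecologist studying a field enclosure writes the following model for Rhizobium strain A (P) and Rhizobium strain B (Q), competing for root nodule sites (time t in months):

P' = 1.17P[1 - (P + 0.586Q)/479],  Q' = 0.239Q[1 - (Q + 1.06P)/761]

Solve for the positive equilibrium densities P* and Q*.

Setting both brackets to zero gives the nullclines P + 0.586Q = 479 and 1.06P + Q = 761.
Substituting Q = 761 - 1.06P into the first: P(1 - 0.586·1.06) = 479 - 0.586·761.
So P* = 33.1/0.379 = 87.3, and then Q* = 761 - 1.06·87.3 = 669.

P* ≈ 87.3, Q* ≈ 669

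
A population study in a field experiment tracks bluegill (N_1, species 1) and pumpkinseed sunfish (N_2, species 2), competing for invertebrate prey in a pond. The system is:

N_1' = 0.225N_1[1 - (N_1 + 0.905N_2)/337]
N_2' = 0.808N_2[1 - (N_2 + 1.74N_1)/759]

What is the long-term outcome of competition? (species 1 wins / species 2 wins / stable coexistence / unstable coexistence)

species 2 excludes species 1

Compare the nullcline intercepts: K1/α12 = 337/0.905 = 372 < K2 = 759; K2/α21 = 759/1.74 = 436 > K1 = 337.
Since the inequalities point opposite ways, species 2 can invade but species 1 cannot.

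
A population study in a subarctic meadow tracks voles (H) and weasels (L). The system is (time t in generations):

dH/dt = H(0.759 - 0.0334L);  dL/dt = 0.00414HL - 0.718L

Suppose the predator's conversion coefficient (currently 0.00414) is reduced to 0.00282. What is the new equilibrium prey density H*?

H* ≈ 255

At the interior fixed point, setting dL/dt = 0 with L > 0 fixes H* = (predator death rate)/(HL coefficient) — independent of the other coefficients.
With the change, H* = 0.718/0.00282 = 255; it rises from 173.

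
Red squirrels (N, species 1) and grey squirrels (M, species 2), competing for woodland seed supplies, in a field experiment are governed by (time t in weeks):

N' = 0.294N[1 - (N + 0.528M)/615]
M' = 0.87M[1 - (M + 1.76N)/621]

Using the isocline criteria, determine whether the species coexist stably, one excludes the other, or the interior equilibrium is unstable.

species 1 excludes species 2

Compare the nullcline intercepts: K1/α12 = 615/0.528 = 1160 > K2 = 621; K2/α21 = 621/1.76 = 353 < K1 = 615.
Since the inequalities point opposite ways, species 1 can invade but species 2 cannot.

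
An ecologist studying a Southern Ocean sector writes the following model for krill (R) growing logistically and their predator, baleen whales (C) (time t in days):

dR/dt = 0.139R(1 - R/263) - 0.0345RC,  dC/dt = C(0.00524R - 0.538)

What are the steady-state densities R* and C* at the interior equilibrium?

R* ≈ 103, C* ≈ 2.46

From dC/dt = 0 with C > 0: 0.00524R* = 0.538, so R* = 103.
Substitute into dR/dt = 0: 0.139(1 - 103/263) = 0.0345C*.
The bracket is 0.61, giving C* = 0.0847/0.0345 = 2.46.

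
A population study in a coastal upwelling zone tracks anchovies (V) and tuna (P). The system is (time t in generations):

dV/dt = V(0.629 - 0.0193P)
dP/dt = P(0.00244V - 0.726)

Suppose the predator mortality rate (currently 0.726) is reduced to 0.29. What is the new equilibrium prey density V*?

At the interior fixed point, setting dP/dt = 0 with P > 0 fixes V* = (predator death rate)/(VP coefficient) — independent of the other coefficients.
With the change, V* = 0.29/0.00244 = 119; it falls from 298.

V* ≈ 119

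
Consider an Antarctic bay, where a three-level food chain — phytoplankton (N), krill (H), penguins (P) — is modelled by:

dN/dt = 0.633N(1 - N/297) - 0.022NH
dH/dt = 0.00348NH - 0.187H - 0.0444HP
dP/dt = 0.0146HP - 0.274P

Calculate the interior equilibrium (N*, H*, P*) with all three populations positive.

From dP/dt = 0: 0.0146H* = 0.274, so H* = 18.8.
From dN/dt = 0: 0.633(1 - N*/297) = 0.022·18.8, giving N* = 297·(1 - 0.652) = 103.
From dH/dt = 0: 0.00348·103 - 0.187 = 0.0444P*, so P* = 0.172/0.0444 = 3.88.

N* ≈ 103, H* ≈ 18.8, P* ≈ 3.88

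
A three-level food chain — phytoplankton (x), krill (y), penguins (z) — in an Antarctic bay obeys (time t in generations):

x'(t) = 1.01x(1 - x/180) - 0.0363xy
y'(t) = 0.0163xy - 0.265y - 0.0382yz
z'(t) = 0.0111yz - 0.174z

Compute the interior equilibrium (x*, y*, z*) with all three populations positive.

From dz/dt = 0: 0.0111y* = 0.174, so y* = 15.7.
From dx/dt = 0: 1.01(1 - x*/180) = 0.0363·15.7, giving x* = 180·(1 - 0.563) = 78.6.
From dy/dt = 0: 0.0163·78.6 - 0.265 = 0.0382z*, so z* = 1.02/0.0382 = 26.6.

x* ≈ 78.6, y* ≈ 15.7, z* ≈ 26.6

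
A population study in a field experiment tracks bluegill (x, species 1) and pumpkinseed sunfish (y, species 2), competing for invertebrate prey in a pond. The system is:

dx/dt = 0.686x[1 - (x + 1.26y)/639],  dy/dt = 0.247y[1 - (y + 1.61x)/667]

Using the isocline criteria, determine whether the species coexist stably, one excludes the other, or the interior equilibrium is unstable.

Compare the nullcline intercepts: K1/α12 = 639/1.26 = 507 < K2 = 667; K2/α21 = 667/1.61 = 414 < K1 = 639.
Since both are reversed, neither can invade when rare; the interior point is a saddle.

unstable coexistence (outcome depends on initial conditions)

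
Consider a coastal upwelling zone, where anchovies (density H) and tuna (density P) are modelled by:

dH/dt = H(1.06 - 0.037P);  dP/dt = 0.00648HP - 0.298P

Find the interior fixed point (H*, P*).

Set dP/dt = 0 with P > 0: 0.00648H - 0.298 = 0, so H* = 0.298/0.00648 = 46.
Set dH/dt = 0 with H > 0: 1.06 - 0.037P = 0, so P* = 1.06/0.037 = 28.6.

H* ≈ 46, P* ≈ 28.6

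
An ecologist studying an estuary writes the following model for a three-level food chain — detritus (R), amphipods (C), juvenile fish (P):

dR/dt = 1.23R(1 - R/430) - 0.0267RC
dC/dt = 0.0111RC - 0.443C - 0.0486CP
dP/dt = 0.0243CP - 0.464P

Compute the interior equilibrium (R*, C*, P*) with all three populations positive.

From dP/dt = 0: 0.0243C* = 0.464, so C* = 19.1.
From dR/dt = 0: 1.23(1 - R*/430) = 0.0267·19.1, giving R* = 430·(1 - 0.414) = 252.
From dC/dt = 0: 0.0111·252 - 0.443 = 0.0486P*, so P* = 2.35/0.0486 = 48.4.

R* ≈ 252, C* ≈ 19.1, P* ≈ 48.4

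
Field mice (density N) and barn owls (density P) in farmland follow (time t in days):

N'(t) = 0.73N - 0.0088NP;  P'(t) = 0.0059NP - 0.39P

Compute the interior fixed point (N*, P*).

Set dP/dt = 0 with P > 0: 0.0059N - 0.39 = 0, so N* = 0.39/0.0059 = 66.1.
Set dN/dt = 0 with N > 0: 0.73 - 0.0088P = 0, so P* = 0.73/0.0088 = 83.

N* ≈ 66.1, P* ≈ 83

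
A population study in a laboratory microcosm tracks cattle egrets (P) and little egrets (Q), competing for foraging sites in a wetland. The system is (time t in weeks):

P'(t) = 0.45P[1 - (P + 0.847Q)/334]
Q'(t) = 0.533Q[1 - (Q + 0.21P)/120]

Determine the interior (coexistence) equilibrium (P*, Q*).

P* ≈ 283, Q* ≈ 60.6

Setting both brackets to zero gives the nullclines P + 0.847Q = 334 and 0.21P + Q = 120.
Substituting Q = 120 - 0.21P into the first: P(1 - 0.847·0.21) = 334 - 0.847·120.
So P* = 232/0.822 = 283, and then Q* = 120 - 0.21·283 = 60.6.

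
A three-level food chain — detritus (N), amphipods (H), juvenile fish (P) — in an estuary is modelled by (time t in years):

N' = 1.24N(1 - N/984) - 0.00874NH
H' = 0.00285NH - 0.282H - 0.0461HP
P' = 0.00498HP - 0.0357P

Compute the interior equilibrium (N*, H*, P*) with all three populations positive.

From dP/dt = 0: 0.00498H* = 0.0357, so H* = 7.17.
From dN/dt = 0: 1.24(1 - N*/984) = 0.00874·7.17, giving N* = 984·(1 - 0.0505) = 934.
From dH/dt = 0: 0.00285·934 - 0.282 = 0.0461P*, so P* = 2.38/0.0461 = 51.6.

N* ≈ 934, H* ≈ 7.17, P* ≈ 51.6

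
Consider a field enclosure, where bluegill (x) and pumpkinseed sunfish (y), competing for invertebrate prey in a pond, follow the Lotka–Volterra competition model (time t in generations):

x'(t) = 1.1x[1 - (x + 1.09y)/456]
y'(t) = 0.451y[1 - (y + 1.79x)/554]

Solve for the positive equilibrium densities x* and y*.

x* ≈ 155, y* ≈ 276

Setting both brackets to zero gives the nullclines x + 1.09y = 456 and 1.79x + y = 554.
Substituting y = 554 - 1.79x into the first: x(1 - 1.09·1.79) = 456 - 1.09·554.
So x* = -148/-0.951 = 155, and then y* = 554 - 1.79·155 = 276.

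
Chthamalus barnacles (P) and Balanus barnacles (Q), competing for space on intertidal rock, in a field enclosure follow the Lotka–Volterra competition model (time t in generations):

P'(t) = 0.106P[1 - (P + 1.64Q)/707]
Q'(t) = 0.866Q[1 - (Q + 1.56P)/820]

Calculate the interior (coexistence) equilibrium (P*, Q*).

Setting both brackets to zero gives the nullclines P + 1.64Q = 707 and 1.56P + Q = 820.
Substituting Q = 820 - 1.56P into the first: P(1 - 1.64·1.56) = 707 - 1.64·820.
So P* = -638/-1.56 = 409, and then Q* = 820 - 1.56·409 = 182.

P* ≈ 409, Q* ≈ 182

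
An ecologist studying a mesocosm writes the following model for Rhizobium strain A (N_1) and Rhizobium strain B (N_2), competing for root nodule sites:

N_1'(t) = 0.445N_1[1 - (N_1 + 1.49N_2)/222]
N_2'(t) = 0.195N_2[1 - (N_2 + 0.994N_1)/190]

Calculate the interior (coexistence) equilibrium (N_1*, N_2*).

Setting both brackets to zero gives the nullclines N_1 + 1.49N_2 = 222 and 0.994N_1 + N_2 = 190.
Substituting N_2 = 190 - 0.994N_1 into the first: N_1(1 - 1.49·0.994) = 222 - 1.49·190.
So N_1* = -61.1/-0.481 = 127, and then N_2* = 190 - 0.994·127 = 63.8.

N_1* ≈ 127, N_2* ≈ 63.8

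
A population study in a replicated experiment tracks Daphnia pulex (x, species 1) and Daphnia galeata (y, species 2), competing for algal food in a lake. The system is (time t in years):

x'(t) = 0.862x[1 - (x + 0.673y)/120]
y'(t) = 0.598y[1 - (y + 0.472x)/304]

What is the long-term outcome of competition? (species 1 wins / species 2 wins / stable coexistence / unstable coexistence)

species 2 excludes species 1

Compare the nullcline intercepts: K1/α12 = 120/0.673 = 178 < K2 = 304; K2/α21 = 304/0.472 = 644 > K1 = 120.
Since the inequalities point opposite ways, species 2 can invade but species 1 cannot.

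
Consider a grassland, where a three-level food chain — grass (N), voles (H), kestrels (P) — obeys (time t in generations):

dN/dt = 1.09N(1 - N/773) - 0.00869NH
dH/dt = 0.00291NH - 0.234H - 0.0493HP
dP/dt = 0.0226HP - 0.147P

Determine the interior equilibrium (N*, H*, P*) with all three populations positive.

N* ≈ 733, H* ≈ 6.5, P* ≈ 38.5

From dP/dt = 0: 0.0226H* = 0.147, so H* = 6.5.
From dN/dt = 0: 1.09(1 - N*/773) = 0.00869·6.5, giving N* = 773·(1 - 0.0519) = 733.
From dH/dt = 0: 0.00291·733 - 0.234 = 0.0493P*, so P* = 1.9/0.0493 = 38.5.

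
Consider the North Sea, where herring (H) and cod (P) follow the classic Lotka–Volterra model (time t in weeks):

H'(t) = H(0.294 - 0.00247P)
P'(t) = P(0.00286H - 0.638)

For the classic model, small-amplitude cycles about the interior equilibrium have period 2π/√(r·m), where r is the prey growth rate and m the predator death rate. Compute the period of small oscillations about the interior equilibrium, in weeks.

Here r = 0.294 and m = 0.638, so r·m = 0.188.
ω = √0.188 = 0.433 per week, hence T = 2π/ω ≈ 14.5 weeks.

T ≈ 14.5 weeks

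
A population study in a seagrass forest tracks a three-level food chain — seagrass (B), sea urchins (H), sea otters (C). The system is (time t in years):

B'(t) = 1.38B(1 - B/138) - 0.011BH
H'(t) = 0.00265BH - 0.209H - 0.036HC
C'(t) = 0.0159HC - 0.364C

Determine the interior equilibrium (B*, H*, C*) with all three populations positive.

B* ≈ 113, H* ≈ 22.9, C* ≈ 2.5

From dC/dt = 0: 0.0159H* = 0.364, so H* = 22.9.
From dB/dt = 0: 1.38(1 - B*/138) = 0.011·22.9, giving B* = 138·(1 - 0.182) = 113.
From dH/dt = 0: 0.00265·113 - 0.209 = 0.036C*, so C* = 0.09/0.036 = 2.5.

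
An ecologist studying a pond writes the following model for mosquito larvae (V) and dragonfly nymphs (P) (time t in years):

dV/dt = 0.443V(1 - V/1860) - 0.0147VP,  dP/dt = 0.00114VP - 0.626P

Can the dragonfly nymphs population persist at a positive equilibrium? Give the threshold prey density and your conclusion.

Threshold V = 549; K > 549, so yes, the predator persists.

The predator equation gives dP/dt > 0 only when V > 0.626/0.00114 = 549.
Without the predator, V → K = 1860. Since 1860 > 549, the predator can invade and persist.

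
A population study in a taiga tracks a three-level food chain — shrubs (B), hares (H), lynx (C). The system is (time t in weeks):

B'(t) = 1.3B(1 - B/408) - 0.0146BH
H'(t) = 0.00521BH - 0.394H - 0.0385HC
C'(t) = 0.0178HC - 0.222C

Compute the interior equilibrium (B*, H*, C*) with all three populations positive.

From dC/dt = 0: 0.0178H* = 0.222, so H* = 12.5.
From dB/dt = 0: 1.3(1 - B*/408) = 0.0146·12.5, giving B* = 408·(1 - 0.14) = 351.
From dH/dt = 0: 0.00521·351 - 0.394 = 0.0385C*, so C* = 1.43/0.0385 = 37.2.

B* ≈ 351, H* ≈ 12.5, C* ≈ 37.2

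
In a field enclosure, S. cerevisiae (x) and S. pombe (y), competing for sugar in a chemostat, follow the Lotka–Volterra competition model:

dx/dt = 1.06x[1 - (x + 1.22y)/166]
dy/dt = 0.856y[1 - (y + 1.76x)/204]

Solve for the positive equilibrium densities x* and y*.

x* ≈ 72.2, y* ≈ 76.8

Setting both brackets to zero gives the nullclines x + 1.22y = 166 and 1.76x + y = 204.
Substituting y = 204 - 1.76x into the first: x(1 - 1.22·1.76) = 166 - 1.22·204.
So x* = -82.9/-1.15 = 72.2, and then y* = 204 - 1.76·72.2 = 76.8.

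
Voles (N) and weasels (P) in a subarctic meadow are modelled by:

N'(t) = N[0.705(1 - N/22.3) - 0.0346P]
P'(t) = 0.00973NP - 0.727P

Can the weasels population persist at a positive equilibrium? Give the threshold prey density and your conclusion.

The predator equation gives dP/dt > 0 only when N > 0.727/0.00973 = 74.7.
Without the predator, N → K = 22.3. Since 22.3 < 74.7, the predator cannot invade.

Threshold N = 74.7; K < 74.7, so no, the predator goes extinct.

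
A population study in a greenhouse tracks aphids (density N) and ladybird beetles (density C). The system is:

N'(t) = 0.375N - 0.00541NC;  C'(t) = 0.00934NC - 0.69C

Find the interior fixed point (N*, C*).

N* ≈ 73.9, C* ≈ 69.3

Set dC/dt = 0 with C > 0: 0.00934N - 0.69 = 0, so N* = 0.69/0.00934 = 73.9.
Set dN/dt = 0 with N > 0: 0.375 - 0.00541C = 0, so C* = 0.375/0.00541 = 69.3.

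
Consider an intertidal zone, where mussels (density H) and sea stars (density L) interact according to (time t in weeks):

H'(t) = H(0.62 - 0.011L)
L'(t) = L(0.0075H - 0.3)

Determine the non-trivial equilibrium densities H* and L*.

Set dL/dt = 0 with L > 0: 0.0075H - 0.3 = 0, so H* = 0.3/0.0075 = 40.
Set dH/dt = 0 with H > 0: 0.62 - 0.011L = 0, so L* = 0.62/0.011 = 56.4.

H* ≈ 40, L* ≈ 56.4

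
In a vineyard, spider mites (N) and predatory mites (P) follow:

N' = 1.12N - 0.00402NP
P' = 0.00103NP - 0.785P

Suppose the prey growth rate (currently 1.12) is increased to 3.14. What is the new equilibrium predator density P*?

P* ≈ 781

At the interior fixed point, setting dN/dt = 0 with N > 0 fixes P* = (prey growth rate)/(NP coefficient) — independent of the other coefficients.
With the change, P* = 3.14/0.00402 = 781; it rises from 279.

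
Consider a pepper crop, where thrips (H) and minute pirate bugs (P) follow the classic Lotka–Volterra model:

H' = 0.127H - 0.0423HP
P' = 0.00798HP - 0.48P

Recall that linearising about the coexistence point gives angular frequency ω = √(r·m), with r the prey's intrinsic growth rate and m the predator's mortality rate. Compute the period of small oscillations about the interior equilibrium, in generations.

T ≈ 25.4 generations

Here r = 0.127 and m = 0.48, so r·m = 0.061.
ω = √0.061 = 0.247 per generation, hence T = 2π/ω ≈ 25.4 generations.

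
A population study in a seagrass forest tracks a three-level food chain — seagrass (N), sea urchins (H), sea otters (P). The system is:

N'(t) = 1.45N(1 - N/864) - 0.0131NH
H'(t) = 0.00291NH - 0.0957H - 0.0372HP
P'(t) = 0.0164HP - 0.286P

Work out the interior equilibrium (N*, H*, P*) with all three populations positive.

N* ≈ 728, H* ≈ 17.4, P* ≈ 54.4

From dP/dt = 0: 0.0164H* = 0.286, so H* = 17.4.
From dN/dt = 0: 1.45(1 - N*/864) = 0.0131·17.4, giving N* = 864·(1 - 0.158) = 728.
From dH/dt = 0: 0.00291·728 - 0.0957 = 0.0372P*, so P* = 2.02/0.0372 = 54.4.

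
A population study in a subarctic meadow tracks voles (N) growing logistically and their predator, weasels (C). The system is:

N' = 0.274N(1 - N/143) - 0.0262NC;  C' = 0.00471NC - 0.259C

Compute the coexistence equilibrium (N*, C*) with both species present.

From dC/dt = 0 with C > 0: 0.00471N* = 0.259, so N* = 55.
Substitute into dN/dt = 0: 0.274(1 - 55/143) = 0.0262C*.
The bracket is 0.615, giving C* = 0.169/0.0262 = 6.44.

N* ≈ 55, C* ≈ 6.44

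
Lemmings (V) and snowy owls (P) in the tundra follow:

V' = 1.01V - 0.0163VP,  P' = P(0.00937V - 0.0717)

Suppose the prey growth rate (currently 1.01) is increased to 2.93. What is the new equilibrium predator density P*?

P* ≈ 180

At the interior fixed point, setting dV/dt = 0 with V > 0 fixes P* = (prey growth rate)/(VP coefficient) — independent of the other coefficients.
With the change, P* = 2.93/0.0163 = 180; it rises from 62.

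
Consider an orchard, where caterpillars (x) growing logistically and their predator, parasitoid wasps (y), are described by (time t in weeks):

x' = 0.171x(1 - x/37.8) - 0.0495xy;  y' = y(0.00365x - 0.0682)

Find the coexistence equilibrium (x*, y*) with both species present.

From dy/dt = 0 with y > 0: 0.00365x* = 0.0682, so x* = 18.7.
Substitute into dx/dt = 0: 0.171(1 - 18.7/37.8) = 0.0495y*.
The bracket is 0.506, giving y* = 0.0865/0.0495 = 1.75.

x* ≈ 18.7, y* ≈ 1.75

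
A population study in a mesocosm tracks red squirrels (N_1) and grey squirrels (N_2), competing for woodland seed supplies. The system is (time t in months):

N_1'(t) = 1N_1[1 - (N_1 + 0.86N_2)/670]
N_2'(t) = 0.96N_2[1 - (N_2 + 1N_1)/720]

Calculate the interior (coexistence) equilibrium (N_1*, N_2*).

N_1* ≈ 363, N_2* ≈ 357

Setting both brackets to zero gives the nullclines N_1 + 0.86N_2 = 670 and 1N_1 + N_2 = 720.
Substituting N_2 = 720 - 1N_1 into the first: N_1(1 - 0.86·1) = 670 - 0.86·720.
So N_1* = 50.8/0.14 = 363, and then N_2* = 720 - 1·363 = 357.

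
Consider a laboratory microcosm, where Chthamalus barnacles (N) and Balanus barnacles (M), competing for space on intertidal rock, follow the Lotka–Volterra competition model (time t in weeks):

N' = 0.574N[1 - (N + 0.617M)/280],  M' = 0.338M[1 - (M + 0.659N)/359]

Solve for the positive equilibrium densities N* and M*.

N* ≈ 98.6, M* ≈ 294

Setting both brackets to zero gives the nullclines N + 0.617M = 280 and 0.659N + M = 359.
Substituting M = 359 - 0.659N into the first: N(1 - 0.617·0.659) = 280 - 0.617·359.
So N* = 58.5/0.593 = 98.6, and then M* = 359 - 0.659·98.6 = 294.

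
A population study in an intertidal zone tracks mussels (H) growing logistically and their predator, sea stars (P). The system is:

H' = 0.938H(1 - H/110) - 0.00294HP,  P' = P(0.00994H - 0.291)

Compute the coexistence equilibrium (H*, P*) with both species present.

H* ≈ 29.3, P* ≈ 234

From dP/dt = 0 with P > 0: 0.00994H* = 0.291, so H* = 29.3.
Substitute into dH/dt = 0: 0.938(1 - 29.3/110) = 0.00294P*.
The bracket is 0.734, giving P* = 0.688/0.00294 = 234.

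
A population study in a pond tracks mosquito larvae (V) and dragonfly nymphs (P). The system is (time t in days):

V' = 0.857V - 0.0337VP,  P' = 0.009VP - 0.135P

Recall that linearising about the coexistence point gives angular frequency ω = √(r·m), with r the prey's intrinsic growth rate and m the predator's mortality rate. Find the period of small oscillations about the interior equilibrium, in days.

Here r = 0.857 and m = 0.135, so r·m = 0.116.
ω = √0.116 = 0.34 per day, hence T = 2π/ω ≈ 18.5 days.

T ≈ 18.5 days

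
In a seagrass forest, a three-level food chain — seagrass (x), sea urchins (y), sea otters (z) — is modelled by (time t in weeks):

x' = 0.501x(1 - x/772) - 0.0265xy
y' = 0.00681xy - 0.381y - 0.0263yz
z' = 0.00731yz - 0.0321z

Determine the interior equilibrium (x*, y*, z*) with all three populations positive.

From dz/dt = 0: 0.00731y* = 0.0321, so y* = 4.39.
From dx/dt = 0: 0.501(1 - x*/772) = 0.0265·4.39, giving x* = 772·(1 - 0.232) = 593.
From dy/dt = 0: 0.00681·593 - 0.381 = 0.0263z*, so z* = 3.66/0.0263 = 139.

x* ≈ 593, y* ≈ 4.39, z* ≈ 139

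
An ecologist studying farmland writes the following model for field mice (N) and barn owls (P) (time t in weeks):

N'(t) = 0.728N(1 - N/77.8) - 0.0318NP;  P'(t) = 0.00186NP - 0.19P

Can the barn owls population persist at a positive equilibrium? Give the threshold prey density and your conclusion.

Threshold N = 102; K < 102, so no, the predator goes extinct.

The predator equation gives dP/dt > 0 only when N > 0.19/0.00186 = 102.
Without the predator, N → K = 77.8. Since 77.8 < 102, the predator cannot invade.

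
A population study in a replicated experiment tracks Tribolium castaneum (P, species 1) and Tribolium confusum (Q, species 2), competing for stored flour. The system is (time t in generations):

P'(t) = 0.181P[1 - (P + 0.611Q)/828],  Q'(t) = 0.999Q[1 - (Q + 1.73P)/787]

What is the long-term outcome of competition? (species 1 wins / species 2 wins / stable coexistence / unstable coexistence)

species 1 excludes species 2

Compare the nullcline intercepts: K1/α12 = 828/0.611 = 1360 > K2 = 787; K2/α21 = 787/1.73 = 455 < K1 = 828.
Since the inequalities point opposite ways, species 1 can invade but species 2 cannot.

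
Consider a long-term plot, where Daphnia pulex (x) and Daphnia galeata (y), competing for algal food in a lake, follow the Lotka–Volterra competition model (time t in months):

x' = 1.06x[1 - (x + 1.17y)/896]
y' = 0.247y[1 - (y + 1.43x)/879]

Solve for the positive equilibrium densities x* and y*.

x* ≈ 197, y* ≈ 598

Setting both brackets to zero gives the nullclines x + 1.17y = 896 and 1.43x + y = 879.
Substituting y = 879 - 1.43x into the first: x(1 - 1.17·1.43) = 896 - 1.17·879.
So x* = -132/-0.673 = 197, and then y* = 879 - 1.43·197 = 598.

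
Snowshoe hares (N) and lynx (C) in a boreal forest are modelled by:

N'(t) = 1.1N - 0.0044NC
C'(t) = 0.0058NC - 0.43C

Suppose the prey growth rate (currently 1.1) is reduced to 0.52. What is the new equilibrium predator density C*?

At the interior fixed point, setting dN/dt = 0 with N > 0 fixes C* = (prey growth rate)/(NC coefficient) — independent of the other coefficients.
With the change, C* = 0.52/0.0044 = 118; it falls from 250.

C* ≈ 118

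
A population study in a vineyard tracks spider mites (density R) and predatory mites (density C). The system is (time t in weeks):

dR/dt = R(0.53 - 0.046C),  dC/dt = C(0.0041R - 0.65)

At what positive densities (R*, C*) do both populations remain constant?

R* ≈ 159, C* ≈ 11.5

Set dC/dt = 0 with C > 0: 0.0041R - 0.65 = 0, so R* = 0.65/0.0041 = 159.
Set dR/dt = 0 with R > 0: 0.53 - 0.046C = 0, so C* = 0.53/0.046 = 11.5.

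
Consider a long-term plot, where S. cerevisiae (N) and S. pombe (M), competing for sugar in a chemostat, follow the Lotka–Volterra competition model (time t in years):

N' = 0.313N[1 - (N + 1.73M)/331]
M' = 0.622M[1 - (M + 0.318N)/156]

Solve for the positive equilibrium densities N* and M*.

Setting both brackets to zero gives the nullclines N + 1.73M = 331 and 0.318N + M = 156.
Substituting M = 156 - 0.318N into the first: N(1 - 1.73·0.318) = 331 - 1.73·156.
So N* = 61.1/0.45 = 136, and then M* = 156 - 0.318·136 = 113.

N* ≈ 136, M* ≈ 113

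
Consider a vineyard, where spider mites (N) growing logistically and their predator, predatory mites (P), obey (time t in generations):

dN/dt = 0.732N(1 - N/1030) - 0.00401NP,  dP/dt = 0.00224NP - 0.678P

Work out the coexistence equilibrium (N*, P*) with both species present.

N* ≈ 303, P* ≈ 129

From dP/dt = 0 with P > 0: 0.00224N* = 0.678, so N* = 303.
Substitute into dN/dt = 0: 0.732(1 - 303/1030) = 0.00401P*.
The bracket is 0.706, giving P* = 0.517/0.00401 = 129.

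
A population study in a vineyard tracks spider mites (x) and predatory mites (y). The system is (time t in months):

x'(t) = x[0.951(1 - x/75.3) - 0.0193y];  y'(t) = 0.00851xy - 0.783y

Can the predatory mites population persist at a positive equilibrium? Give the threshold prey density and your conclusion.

Threshold x = 92; K < 92, so no, the predator goes extinct.

The predator equation gives dy/dt > 0 only when x > 0.783/0.00851 = 92.
Without the predator, x → K = 75.3. Since 75.3 < 92, the predator cannot invade.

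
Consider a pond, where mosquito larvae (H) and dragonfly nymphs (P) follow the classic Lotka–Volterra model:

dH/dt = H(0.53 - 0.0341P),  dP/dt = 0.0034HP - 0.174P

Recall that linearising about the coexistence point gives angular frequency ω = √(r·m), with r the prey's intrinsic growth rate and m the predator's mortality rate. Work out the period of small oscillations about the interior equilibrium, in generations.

T ≈ 20.7 generations

Here r = 0.53 and m = 0.174, so r·m = 0.0922.
ω = √0.0922 = 0.304 per generation, hence T = 2π/ω ≈ 20.7 generations.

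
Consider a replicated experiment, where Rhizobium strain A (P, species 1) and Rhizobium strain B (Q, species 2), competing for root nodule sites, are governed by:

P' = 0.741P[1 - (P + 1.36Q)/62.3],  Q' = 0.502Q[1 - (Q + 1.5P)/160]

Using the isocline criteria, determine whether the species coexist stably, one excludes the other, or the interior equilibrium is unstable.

species 2 excludes species 1

Compare the nullcline intercepts: K1/α12 = 62.3/1.36 = 45.8 < K2 = 160; K2/α21 = 160/1.5 = 107 > K1 = 62.3.
Since the inequalities point opposite ways, species 2 can invade but species 1 cannot.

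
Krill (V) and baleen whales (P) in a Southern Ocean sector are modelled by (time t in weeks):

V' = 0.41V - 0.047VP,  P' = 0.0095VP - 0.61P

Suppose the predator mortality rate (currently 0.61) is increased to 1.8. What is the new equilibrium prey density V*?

V* ≈ 189

At the interior fixed point, setting dP/dt = 0 with P > 0 fixes V* = (predator death rate)/(VP coefficient) — independent of the other coefficients.
With the change, V* = 1.8/0.0095 = 189; it rises from 64.2.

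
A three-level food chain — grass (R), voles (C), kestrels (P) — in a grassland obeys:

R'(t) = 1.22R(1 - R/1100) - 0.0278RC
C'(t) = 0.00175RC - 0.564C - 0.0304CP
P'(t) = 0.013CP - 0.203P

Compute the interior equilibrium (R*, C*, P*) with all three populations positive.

R* ≈ 709, C* ≈ 15.6, P* ≈ 22.2

From dP/dt = 0: 0.013C* = 0.203, so C* = 15.6.
From dR/dt = 0: 1.22(1 - R*/1100) = 0.0278·15.6, giving R* = 1100·(1 - 0.356) = 709.
From dC/dt = 0: 0.00175·709 - 0.564 = 0.0304P*, so P* = 0.676/0.0304 = 22.2.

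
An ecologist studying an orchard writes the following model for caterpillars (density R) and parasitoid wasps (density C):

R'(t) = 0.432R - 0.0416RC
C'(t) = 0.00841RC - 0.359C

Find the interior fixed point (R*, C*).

Set dC/dt = 0 with C > 0: 0.00841R - 0.359 = 0, so R* = 0.359/0.00841 = 42.7.
Set dR/dt = 0 with R > 0: 0.432 - 0.0416C = 0, so C* = 0.432/0.0416 = 10.4.

R* ≈ 42.7, C* ≈ 10.4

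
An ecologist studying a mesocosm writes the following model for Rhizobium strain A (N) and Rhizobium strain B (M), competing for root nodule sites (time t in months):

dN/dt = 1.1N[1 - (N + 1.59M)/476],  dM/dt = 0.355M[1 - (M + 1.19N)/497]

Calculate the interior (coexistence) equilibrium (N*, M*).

Setting both brackets to zero gives the nullclines N + 1.59M = 476 and 1.19N + M = 497.
Substituting M = 497 - 1.19N into the first: N(1 - 1.59·1.19) = 476 - 1.59·497.
So N* = -314/-0.892 = 352, and then M* = 497 - 1.19·352 = 77.8.

N* ≈ 352, M* ≈ 77.8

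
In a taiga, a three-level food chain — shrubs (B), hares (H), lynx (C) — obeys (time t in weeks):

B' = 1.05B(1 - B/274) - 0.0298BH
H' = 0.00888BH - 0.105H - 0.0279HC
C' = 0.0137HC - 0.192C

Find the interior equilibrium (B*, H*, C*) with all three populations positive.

B* ≈ 165, H* ≈ 14, C* ≈ 48.8

From dC/dt = 0: 0.0137H* = 0.192, so H* = 14.
From dB/dt = 0: 1.05(1 - B*/274) = 0.0298·14, giving B* = 274·(1 - 0.398) = 165.
From dH/dt = 0: 0.00888·165 - 0.105 = 0.0279C*, so C* = 1.36/0.0279 = 48.8.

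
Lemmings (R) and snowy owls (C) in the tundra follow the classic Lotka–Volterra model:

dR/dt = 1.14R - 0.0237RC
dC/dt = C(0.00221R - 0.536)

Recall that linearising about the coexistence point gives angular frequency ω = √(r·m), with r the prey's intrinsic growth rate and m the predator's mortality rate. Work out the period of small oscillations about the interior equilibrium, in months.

Here r = 1.14 and m = 0.536, so r·m = 0.611.
ω = √0.611 = 0.782 per month, hence T = 2π/ω ≈ 8.04 months.

T ≈ 8.04 months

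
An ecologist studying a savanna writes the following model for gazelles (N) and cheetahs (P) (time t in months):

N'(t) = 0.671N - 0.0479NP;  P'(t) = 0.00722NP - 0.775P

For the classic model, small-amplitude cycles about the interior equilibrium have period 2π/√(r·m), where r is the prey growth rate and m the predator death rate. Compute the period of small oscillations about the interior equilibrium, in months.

Here r = 0.671 and m = 0.775, so r·m = 0.52.
ω = √0.52 = 0.721 per month, hence T = 2π/ω ≈ 8.71 months.

T ≈ 8.71 months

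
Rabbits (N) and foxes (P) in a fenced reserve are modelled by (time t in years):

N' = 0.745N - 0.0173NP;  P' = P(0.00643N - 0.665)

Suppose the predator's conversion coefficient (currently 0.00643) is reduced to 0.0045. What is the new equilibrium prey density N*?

At the interior fixed point, setting dP/dt = 0 with P > 0 fixes N* = (predator death rate)/(NP coefficient) — independent of the other coefficients.
With the change, N* = 0.665/0.0045 = 148; it rises from 103.

N* ≈ 148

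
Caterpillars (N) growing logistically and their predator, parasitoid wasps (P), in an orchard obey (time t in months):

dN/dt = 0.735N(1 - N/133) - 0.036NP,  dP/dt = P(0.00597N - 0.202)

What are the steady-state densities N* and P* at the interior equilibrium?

N* ≈ 33.8, P* ≈ 15.2

From dP/dt = 0 with P > 0: 0.00597N* = 0.202, so N* = 33.8.
Substitute into dN/dt = 0: 0.735(1 - 33.8/133) = 0.036P*.
The bracket is 0.746, giving P* = 0.548/0.036 = 15.2.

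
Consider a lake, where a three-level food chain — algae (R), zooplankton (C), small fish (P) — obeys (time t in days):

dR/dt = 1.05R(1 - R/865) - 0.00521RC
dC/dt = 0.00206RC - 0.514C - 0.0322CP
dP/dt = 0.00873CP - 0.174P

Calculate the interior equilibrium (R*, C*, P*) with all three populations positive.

From dP/dt = 0: 0.00873C* = 0.174, so C* = 19.9.
From dR/dt = 0: 1.05(1 - R*/865) = 0.00521·19.9, giving R* = 865·(1 - 0.0989) = 779.
From dC/dt = 0: 0.00206·779 - 0.514 = 0.0322P*, so P* = 1.09/0.0322 = 33.9.

R* ≈ 779, C* ≈ 19.9, P* ≈ 33.9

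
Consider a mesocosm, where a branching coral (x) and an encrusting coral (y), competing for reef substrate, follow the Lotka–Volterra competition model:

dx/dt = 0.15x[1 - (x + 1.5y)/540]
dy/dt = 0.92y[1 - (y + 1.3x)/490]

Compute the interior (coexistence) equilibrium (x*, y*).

x* ≈ 205, y* ≈ 223

Setting both brackets to zero gives the nullclines x + 1.5y = 540 and 1.3x + y = 490.
Substituting y = 490 - 1.3x into the first: x(1 - 1.5·1.3) = 540 - 1.5·490.
So x* = -195/-0.95 = 205, and then y* = 490 - 1.3·205 = 223.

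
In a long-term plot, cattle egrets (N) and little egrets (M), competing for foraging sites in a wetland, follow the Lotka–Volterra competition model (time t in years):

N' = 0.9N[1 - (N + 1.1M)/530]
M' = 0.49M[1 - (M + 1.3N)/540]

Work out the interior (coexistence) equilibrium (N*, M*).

N* ≈ 149, M* ≈ 347

Setting both brackets to zero gives the nullclines N + 1.1M = 530 and 1.3N + M = 540.
Substituting M = 540 - 1.3N into the first: N(1 - 1.1·1.3) = 530 - 1.1·540.
So N* = -64/-0.43 = 149, and then M* = 540 - 1.3·149 = 347.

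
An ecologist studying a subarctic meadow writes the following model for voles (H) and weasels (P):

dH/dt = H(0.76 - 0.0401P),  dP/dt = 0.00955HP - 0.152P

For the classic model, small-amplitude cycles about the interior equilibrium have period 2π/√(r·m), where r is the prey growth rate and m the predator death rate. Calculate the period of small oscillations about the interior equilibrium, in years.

T ≈ 18.5 years

Here r = 0.76 and m = 0.152, so r·m = 0.116.
ω = √0.116 = 0.34 per year, hence T = 2π/ω ≈ 18.5 years.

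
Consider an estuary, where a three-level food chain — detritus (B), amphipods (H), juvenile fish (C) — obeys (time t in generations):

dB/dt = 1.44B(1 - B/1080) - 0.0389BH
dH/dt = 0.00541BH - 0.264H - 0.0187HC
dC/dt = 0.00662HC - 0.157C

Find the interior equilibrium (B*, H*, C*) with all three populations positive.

From dC/dt = 0: 0.00662H* = 0.157, so H* = 23.7.
From dB/dt = 0: 1.44(1 - B*/1080) = 0.0389·23.7, giving B* = 1080·(1 - 0.641) = 388.
From dH/dt = 0: 0.00541·388 - 0.264 = 0.0187C*, so C* = 1.84/0.0187 = 98.2.

B* ≈ 388, H* ≈ 23.7, C* ≈ 98.2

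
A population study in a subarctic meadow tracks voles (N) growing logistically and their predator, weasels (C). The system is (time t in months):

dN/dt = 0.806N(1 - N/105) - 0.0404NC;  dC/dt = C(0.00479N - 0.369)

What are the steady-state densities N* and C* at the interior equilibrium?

N* ≈ 77, C* ≈ 5.31

From dC/dt = 0 with C > 0: 0.00479N* = 0.369, so N* = 77.
Substitute into dN/dt = 0: 0.806(1 - 77/105) = 0.0404C*.
The bracket is 0.266, giving C* = 0.215/0.0404 = 5.31.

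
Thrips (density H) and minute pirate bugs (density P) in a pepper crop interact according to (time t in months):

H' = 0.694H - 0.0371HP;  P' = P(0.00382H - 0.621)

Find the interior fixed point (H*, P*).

Set dP/dt = 0 with P > 0: 0.00382H - 0.621 = 0, so H* = 0.621/0.00382 = 163.
Set dH/dt = 0 with H > 0: 0.694 - 0.0371P = 0, so P* = 0.694/0.0371 = 18.7.

H* ≈ 163, P* ≈ 18.7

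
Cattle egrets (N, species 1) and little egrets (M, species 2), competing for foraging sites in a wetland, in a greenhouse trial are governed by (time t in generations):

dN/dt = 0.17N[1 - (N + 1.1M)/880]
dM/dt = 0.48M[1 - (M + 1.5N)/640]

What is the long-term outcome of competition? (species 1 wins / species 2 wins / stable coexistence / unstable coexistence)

species 1 excludes species 2

Compare the nullcline intercepts: K1/α12 = 880/1.1 = 800 > K2 = 640; K2/α21 = 640/1.5 = 427 < K1 = 880.
Since the inequalities point opposite ways, species 1 can invade but species 2 cannot.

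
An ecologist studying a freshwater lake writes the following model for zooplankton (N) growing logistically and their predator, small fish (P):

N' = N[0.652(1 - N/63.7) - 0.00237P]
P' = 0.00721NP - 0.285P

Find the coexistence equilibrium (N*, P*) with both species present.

From dP/dt = 0 with P > 0: 0.00721N* = 0.285, so N* = 39.5.
Substitute into dN/dt = 0: 0.652(1 - 39.5/63.7) = 0.00237P*.
The bracket is 0.379, giving P* = 0.247/0.00237 = 104.

N* ≈ 39.5, P* ≈ 104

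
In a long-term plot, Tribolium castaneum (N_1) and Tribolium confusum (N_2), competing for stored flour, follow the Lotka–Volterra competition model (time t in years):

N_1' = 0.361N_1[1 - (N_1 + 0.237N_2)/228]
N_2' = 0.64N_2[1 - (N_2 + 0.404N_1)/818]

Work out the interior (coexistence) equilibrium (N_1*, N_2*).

Setting both brackets to zero gives the nullclines N_1 + 0.237N_2 = 228 and 0.404N_1 + N_2 = 818.
Substituting N_2 = 818 - 0.404N_1 into the first: N_1(1 - 0.237·0.404) = 228 - 0.237·818.
So N_1* = 34.1/0.904 = 37.7, and then N_2* = 818 - 0.404·37.7 = 803.

N_1* ≈ 37.7, N_2* ≈ 803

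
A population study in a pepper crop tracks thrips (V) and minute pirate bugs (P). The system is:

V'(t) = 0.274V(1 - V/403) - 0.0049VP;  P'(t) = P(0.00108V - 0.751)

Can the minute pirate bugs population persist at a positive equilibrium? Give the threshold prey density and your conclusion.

Threshold V = 695; K < 695, so no, the predator goes extinct.

The predator equation gives dP/dt > 0 only when V > 0.751/0.00108 = 695.
Without the predator, V → K = 403. Since 403 < 695, the predator cannot invade.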